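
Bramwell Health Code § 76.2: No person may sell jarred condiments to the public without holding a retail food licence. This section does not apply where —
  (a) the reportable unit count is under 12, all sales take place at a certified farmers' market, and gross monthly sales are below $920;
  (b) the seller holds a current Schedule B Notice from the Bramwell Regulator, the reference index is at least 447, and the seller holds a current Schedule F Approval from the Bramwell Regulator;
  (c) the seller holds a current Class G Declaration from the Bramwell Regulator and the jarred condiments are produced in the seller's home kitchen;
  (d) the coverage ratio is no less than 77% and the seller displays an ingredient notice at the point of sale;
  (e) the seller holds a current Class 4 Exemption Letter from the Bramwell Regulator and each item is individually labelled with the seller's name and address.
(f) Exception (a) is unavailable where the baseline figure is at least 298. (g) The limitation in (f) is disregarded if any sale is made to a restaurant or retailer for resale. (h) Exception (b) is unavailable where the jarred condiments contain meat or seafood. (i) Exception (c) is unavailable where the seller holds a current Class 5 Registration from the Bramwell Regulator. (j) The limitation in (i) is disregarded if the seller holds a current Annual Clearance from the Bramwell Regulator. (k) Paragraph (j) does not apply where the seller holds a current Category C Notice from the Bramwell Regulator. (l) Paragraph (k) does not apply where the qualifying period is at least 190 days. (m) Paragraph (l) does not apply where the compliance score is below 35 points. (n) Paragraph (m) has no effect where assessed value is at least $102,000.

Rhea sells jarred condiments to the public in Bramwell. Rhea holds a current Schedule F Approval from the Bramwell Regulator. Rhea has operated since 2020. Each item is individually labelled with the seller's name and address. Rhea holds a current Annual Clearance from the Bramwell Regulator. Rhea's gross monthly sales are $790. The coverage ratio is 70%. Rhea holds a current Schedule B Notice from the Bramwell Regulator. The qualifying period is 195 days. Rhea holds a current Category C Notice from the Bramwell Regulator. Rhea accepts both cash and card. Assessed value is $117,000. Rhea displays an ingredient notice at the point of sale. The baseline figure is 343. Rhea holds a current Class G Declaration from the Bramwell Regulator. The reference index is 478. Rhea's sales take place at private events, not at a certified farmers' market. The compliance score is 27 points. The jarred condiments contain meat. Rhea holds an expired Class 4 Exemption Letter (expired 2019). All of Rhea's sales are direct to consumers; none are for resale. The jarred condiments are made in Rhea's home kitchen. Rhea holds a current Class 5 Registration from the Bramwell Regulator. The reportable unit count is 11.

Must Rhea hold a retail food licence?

No — exception (c) applies; Rhea is not required to hold a retail food licence.

Exception (a) does not apply: sales are at private events, not a certified farmers' market.
All of (b)'s requirements are met (a current Schedule B Notice is held; the reference index is 478, meeting the 447 threshold; a current Schedule F Approval is held). But applying paragraph (h): (h) applies — the jarred condiments contain meat. So (b) is unavailable.
Exception (c)'s conditions are all satisfied: a current Class G Declaration is held; the jarred condiments are home-kitchen produced. As to paragraphs (i)–(n): (i) is triggered (a current Class 5 Registration is held), but is overridden by (j): (j) operates against (i): a current Annual Clearance is held. (k) is engaged (a current Category C Notice is held), but is itself disapplied by (l): (l) is triggered — the qualifying period is 195 days, meeting the 190 days threshold. (m) would limit (l) — the compliance score is 27 points, below the 35 points limit — but (n) sets (m) aside: (n) is engaged — assessed value is $117,000, meeting the $102,000 threshold. (c) remains available.
Exception (d) fails — the coverage ratio is 70%, short of 77%.
Exception (e) fails — no current Class 4 Exemption Letter is held.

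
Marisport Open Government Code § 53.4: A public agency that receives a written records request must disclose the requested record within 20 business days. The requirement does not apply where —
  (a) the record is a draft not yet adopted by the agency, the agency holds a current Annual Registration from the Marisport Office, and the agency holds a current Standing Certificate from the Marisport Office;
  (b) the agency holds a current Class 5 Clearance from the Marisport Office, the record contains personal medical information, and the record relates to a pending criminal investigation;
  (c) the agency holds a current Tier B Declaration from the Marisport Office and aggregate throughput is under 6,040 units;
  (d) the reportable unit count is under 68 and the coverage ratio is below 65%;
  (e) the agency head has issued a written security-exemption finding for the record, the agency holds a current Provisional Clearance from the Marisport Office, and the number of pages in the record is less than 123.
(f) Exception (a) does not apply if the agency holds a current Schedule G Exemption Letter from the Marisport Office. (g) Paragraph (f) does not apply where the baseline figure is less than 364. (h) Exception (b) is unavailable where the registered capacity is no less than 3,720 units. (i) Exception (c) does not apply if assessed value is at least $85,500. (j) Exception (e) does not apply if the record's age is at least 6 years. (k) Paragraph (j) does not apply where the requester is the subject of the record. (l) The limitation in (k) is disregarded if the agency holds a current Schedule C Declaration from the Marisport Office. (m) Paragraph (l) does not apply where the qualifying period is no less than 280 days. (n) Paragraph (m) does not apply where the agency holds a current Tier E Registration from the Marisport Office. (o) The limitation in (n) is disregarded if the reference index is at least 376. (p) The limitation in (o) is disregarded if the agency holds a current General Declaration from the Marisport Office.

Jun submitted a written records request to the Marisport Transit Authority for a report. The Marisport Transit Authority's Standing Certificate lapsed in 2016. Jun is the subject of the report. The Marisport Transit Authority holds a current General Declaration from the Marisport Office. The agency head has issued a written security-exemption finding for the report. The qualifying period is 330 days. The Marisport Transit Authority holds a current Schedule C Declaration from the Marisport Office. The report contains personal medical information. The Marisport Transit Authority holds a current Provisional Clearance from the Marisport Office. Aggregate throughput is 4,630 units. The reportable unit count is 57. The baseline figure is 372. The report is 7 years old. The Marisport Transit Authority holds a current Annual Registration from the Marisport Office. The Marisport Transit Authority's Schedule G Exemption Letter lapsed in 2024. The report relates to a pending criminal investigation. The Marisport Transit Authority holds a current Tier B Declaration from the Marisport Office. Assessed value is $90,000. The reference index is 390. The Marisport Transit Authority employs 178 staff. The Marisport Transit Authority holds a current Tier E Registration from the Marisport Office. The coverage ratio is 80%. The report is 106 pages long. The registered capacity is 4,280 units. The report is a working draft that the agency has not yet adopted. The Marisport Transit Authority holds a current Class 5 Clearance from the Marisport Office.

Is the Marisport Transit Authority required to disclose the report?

Exception (a) fails — there is no Standing Certificate in force.
Exception (b) is satisfied on its face — a current Class 5 Clearance is held; the report contains personal medical information; the report relates to a pending investigation. Turning to paragraph (h): (h) operates — the registered capacity is 4,280 units, meeting the 3,720 units threshold. Exception (b) does not apply.
All of (c)'s requirements are met (a current Tier B Declaration is held; aggregate throughput is 4,630 units, under the 6,040 units limit). But applying paragraph (i): (i) operates against (c): assessed value is $90,000, meeting the $85,500 threshold. Exception (c) does not apply.
Exception (d) does not apply: the coverage ratio is 80%, not below 65%.
Exception (e): a written security-exemption finding has been issued; a current Provisional Clearance is held; the number of pages in the record is 106, less than the 123 limit — every condition holds. But: (j) operates against (e): the record's age is 7 years, meeting the 6 years threshold. (k) would limit (j) — Jun is the subject of the report — but (l) sets (k) aside: (l) operates against (k): a current Schedule C Declaration is held. (m) would limit (l) — the qualifying period is 330 days, meeting the 280 days threshold — but (n) sets (m) aside: (n) operates against (m): a current Tier E Registration is held. (o) is engaged (the reference index is 390, meeting the 376 threshold), but is itself disapplied by (p): (p) operates — a current General Declaration is held. So (e) is unavailable.
None of the exceptions is available; § 53.4 applies in full.

Yes — the Marisport Transit Authority must disclose the report.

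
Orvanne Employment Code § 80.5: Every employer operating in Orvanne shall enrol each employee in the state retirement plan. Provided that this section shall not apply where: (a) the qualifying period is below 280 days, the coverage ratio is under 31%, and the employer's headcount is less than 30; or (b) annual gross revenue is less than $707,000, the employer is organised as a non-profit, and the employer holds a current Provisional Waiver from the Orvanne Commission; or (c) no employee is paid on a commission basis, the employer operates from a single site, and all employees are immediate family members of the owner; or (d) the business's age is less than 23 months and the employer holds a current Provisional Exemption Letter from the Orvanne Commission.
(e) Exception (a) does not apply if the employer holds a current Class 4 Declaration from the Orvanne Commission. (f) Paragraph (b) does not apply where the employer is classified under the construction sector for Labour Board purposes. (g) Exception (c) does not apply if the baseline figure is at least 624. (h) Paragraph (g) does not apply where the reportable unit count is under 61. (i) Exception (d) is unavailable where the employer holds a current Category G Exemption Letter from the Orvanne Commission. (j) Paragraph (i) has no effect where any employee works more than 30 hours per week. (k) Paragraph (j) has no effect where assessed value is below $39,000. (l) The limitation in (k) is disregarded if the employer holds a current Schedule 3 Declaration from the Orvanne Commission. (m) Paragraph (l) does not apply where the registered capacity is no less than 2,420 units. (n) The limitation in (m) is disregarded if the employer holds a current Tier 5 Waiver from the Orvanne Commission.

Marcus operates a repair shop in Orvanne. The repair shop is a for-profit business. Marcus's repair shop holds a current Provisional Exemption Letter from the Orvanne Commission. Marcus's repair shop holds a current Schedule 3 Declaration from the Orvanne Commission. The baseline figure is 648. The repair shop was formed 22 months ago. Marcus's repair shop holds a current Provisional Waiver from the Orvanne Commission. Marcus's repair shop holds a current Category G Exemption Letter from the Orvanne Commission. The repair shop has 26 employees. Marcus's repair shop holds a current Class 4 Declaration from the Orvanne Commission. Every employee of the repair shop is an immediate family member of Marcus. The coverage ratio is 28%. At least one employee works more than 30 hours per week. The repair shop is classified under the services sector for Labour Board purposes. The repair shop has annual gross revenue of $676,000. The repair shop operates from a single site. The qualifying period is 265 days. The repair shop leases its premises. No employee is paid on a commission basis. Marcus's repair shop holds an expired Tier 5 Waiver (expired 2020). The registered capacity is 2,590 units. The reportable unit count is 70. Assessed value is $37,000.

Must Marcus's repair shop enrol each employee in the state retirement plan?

All of (a)'s requirements are met (the qualifying period is 265 days, below the 280 days limit; the coverage ratio is 28%, under the 31% limit; the employer's headcount is 26, less than the 30 limit). Turning to paragraph (e): (e) applies — a current Class 4 Declaration is held. So (a) is unavailable.
Exception (b) requires that the employer is organised as a non-profit; but the employer is for-profit, so (b) is unavailable.
Exception (c)'s conditions are all satisfied: no employee is paid on commission; the employer operates from a single site; every employee is an immediate family member. However, paragraphs (g)–(h) must be considered: (g) operates against (c): the baseline figure is 648, meeting the 624 threshold. (h) does not operate here (the reportable unit count is 70, not under 61), so (g) stands. Exception (c) does not apply.
Exception (d): the business's age is 22 months, less than the 23 months limit; a current Provisional Exemption Letter is held — every condition holds. Turning to paragraphs (i)–(n): (i) is triggered — a current Category G Exemption Letter is held. (j) operates (at least one employee exceeds 30 hours/week), but is set aside by (k): (k) operates — assessed value is $37,000, below the $39,000 limit. (l) would limit (k) — a current Schedule 3 Declaration is held — but (m) sets (l) aside: (m) applies — the registered capacity is 2,590 units, meeting the 2,420 units threshold. (n), which would lift (m), is not triggered — there is no Tier 5 Waiver in force. (d) is therefore removed.
None of the exceptions is available; § 80.5 applies in full.

Yes — Marcus's repair shop must enrol each employee in the state retirement plan.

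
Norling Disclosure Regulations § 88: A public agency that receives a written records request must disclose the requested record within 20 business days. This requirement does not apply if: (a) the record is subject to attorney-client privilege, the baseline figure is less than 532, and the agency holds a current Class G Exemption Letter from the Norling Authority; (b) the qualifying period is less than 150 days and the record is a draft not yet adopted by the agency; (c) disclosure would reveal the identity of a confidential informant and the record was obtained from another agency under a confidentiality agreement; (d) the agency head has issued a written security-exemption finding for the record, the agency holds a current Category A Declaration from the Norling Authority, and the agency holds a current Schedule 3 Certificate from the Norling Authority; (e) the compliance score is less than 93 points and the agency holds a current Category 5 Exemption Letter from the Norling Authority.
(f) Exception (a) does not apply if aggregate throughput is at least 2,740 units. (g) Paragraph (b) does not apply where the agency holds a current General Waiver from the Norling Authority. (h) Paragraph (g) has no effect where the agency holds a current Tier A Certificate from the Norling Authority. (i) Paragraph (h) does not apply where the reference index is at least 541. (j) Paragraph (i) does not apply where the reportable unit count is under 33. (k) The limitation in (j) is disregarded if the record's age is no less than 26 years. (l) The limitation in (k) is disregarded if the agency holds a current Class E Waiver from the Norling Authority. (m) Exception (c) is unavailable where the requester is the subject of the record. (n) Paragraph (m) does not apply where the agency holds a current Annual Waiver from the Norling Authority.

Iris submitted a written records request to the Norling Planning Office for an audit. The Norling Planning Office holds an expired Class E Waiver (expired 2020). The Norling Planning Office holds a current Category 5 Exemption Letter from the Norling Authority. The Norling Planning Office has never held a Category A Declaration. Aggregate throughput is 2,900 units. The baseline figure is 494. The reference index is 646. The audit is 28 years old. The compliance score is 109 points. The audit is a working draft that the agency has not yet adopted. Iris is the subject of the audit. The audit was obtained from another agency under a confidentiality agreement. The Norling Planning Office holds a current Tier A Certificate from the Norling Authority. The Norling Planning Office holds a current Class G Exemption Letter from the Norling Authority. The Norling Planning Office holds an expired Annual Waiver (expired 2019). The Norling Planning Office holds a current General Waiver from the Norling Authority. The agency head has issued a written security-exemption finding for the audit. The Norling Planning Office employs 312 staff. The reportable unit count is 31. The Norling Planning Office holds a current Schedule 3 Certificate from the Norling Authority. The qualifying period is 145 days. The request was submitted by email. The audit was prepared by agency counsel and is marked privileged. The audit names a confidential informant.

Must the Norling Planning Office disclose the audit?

Yes — the Norling Planning Office must disclose the audit.

All of (a)'s requirements are met (the audit is privileged; the baseline figure is 494, less than the 532 limit; a current Class G Exemption Letter is held). Turning to paragraph (f): (f) operates against (a): aggregate throughput is 2,900 units, meeting the 2,740 units threshold. (a) is therefore removed.
Exception (b)'s conditions are all satisfied: the qualifying period is 145 days, less than the 150 days limit; the audit is an unadopted draft. However, paragraphs (g)–(l) must be considered: (g) operates against (b): a current General Waiver is held. (h) would limit (g) — a current Tier A Certificate is held — but (i) sets (h) aside: (i) operates against (h): the reference index is 646, meeting the 541 threshold. (j) would limit (i) — the reportable unit count is 31, under the 33 limit — but (k) sets (j) aside: (k) operates against (j): the record's age is 28 years, meeting the 26 years threshold. (l), which would lift (k), is not engaged — the Class E Waiver is not current. (b) is therefore removed.
Exception (c)'s conditions are all satisfied: the audit names a confidential informant; the audit was obtained under a confidentiality agreement. But applying paragraphs (m)–(n): (m) operates against (c): Iris is the subject of the audit. (n) is not engaged (no current Annual Waiver is held), so (m) stands. (c) is therefore removed.
Exception (d) does not apply: the Category A Declaration is not current.
Exception (e) requires that the compliance score is less than 93 points; but the compliance score is 109 points, not less than 93 points, so (e) is unavailable.
No exception applies. The general rule governs.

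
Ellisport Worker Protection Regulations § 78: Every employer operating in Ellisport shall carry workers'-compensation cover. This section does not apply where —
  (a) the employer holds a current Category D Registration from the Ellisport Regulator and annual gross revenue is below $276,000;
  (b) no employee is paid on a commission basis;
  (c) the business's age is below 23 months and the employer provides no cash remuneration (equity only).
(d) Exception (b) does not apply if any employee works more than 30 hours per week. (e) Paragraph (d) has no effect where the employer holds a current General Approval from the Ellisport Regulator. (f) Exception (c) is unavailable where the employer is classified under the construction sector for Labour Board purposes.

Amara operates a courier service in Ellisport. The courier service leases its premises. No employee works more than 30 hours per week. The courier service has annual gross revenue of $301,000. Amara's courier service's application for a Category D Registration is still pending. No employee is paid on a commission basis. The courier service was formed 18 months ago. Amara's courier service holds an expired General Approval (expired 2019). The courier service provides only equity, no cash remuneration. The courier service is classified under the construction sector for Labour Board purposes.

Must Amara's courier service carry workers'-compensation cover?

Exception (a) fails — there is no Category D Registration in force.
All of (b)'s requirements are met (no employee is paid on commission). Under paragraphs (d)–(e): (d) is not engaged — no employee exceeds 30 hours/week. (b) remains available.
All of (c)'s requirements are met (the business's age is 18 months, below the 23 months limit; remuneration is equity-only). Turning to paragraph (f): (f) is engaged — the courier service is classified under the construction sector. So (c) is unavailable.

No — exception (b) applies; Amara's courier service is not required to carry workers'-compensation cover.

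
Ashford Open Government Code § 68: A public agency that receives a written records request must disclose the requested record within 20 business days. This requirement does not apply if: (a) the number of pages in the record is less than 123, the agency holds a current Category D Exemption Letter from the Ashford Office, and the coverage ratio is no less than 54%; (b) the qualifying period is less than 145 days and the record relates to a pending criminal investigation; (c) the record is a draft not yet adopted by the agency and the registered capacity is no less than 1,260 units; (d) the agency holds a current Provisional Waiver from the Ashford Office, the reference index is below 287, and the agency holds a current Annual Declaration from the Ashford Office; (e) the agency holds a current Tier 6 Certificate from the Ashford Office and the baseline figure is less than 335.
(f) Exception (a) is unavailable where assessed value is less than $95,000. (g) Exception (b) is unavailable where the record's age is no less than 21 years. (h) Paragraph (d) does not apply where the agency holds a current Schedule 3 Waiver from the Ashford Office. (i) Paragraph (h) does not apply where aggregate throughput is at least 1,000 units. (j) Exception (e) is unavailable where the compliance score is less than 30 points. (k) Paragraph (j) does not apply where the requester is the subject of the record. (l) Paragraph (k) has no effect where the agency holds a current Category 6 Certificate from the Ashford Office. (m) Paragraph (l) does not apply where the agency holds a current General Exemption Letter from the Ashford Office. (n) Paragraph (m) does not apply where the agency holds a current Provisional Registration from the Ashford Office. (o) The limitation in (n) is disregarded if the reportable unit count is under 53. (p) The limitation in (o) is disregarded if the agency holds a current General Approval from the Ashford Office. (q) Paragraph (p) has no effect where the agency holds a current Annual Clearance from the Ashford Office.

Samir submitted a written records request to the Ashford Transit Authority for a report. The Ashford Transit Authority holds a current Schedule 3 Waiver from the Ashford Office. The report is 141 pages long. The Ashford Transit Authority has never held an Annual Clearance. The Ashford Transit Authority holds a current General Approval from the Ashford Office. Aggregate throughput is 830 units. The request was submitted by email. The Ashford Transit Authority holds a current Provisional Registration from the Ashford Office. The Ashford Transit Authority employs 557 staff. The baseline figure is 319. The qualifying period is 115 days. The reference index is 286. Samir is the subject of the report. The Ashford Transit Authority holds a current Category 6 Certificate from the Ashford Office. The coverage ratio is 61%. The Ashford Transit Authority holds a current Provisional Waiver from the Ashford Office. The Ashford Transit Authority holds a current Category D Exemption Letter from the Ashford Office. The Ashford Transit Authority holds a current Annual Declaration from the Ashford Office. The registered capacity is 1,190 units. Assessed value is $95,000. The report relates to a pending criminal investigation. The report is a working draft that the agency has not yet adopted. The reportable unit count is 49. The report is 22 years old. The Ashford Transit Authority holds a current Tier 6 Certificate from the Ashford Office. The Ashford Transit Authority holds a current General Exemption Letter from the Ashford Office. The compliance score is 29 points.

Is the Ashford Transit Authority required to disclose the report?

Exception (a) fails — the number of pages in the record is 141, not less than 123.
All of (b)'s requirements are met (the qualifying period is 115 days, less than the 145 days limit; the report relates to a pending investigation). But: (g) operates against (b): the record's age is 22 years, meeting the 21 years threshold. Exception (b) does not apply.
Exception (c) requires that the registered capacity is no less than 1,260 units; but the registered capacity is 1,190 units, short of 1,260 units, so (c) is unavailable.
Exception (d): a current Provisional Waiver is held; the reference index is 286, below the 287 limit; a current Annual Declaration is held — every condition holds. But applying paragraphs (h)–(i): (h) is engaged — a current Schedule 3 Waiver is held. (i) is inapplicable (aggregate throughput is 830 units, short of 1,000 units), so (h) stands. So (d) is unavailable.
All of (e)'s requirements are met (a current Tier 6 Certificate is held; the baseline figure is 319, less than the 335 limit). Turning to paragraphs (j)–(q): (j) is triggered — the compliance score is 29 points, less than the 30 points limit. (k) operates (Samir is the subject of the report), but is displaced by (l): (l) is triggered — a current Category 6 Certificate is held. (m) applies (a current General Exemption Letter is held), but is itself disapplied by (n): (n) operates — a current Provisional Registration is held. (o) operates (the reportable unit count is 49, under the 53 limit), but is overridden by (p): (p) is engaged — a current General Approval is held. (q) is not engaged (the Annual Clearance is not current), so (p) stands. So (e) is unavailable.
No exception is made out. the Ashford Transit Authority falls within the general rule.

Yes — the Ashford Transit Authority must disclose the report.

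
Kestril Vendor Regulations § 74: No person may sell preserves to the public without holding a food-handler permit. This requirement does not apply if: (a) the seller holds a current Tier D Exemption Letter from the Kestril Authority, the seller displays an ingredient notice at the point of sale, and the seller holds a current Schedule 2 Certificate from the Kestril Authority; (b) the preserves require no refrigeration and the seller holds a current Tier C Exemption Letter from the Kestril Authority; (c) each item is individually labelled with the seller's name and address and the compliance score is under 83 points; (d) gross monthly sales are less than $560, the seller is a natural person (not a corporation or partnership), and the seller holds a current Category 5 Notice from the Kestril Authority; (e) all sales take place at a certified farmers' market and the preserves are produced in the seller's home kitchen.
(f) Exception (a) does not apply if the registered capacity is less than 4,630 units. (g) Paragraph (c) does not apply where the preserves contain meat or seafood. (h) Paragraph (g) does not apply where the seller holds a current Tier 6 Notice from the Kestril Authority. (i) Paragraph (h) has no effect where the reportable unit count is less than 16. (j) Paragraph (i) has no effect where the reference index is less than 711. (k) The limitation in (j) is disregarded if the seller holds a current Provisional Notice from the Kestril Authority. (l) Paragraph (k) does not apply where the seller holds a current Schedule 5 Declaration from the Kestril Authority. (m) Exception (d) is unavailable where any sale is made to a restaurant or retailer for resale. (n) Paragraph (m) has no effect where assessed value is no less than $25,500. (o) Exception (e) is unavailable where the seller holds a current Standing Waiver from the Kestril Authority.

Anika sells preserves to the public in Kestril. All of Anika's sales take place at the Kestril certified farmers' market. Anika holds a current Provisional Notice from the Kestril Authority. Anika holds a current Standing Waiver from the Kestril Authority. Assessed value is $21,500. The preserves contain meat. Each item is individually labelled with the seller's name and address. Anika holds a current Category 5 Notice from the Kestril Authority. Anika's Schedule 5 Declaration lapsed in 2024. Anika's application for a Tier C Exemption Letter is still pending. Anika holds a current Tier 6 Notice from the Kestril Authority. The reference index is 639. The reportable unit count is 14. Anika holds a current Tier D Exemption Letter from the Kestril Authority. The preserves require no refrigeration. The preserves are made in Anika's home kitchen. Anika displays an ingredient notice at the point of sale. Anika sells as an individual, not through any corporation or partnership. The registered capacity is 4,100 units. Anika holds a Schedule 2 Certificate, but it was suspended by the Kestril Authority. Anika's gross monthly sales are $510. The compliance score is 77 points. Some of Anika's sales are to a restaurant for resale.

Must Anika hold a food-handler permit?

Yes — Anika must hold a food-handler permit.

Exception (a) fails — the Schedule 2 Certificate is not current.
Exception (b) fails — no current Tier C Exemption Letter is held.
Exception (c): items are individually labelled; the compliance score is 77 points, under the 83 points limit — every condition holds. But applying paragraphs (g)–(l): (g) operates against (c): the preserves contain meat. (h) would limit (g) — a current Tier 6 Notice is held — but (i) sets (h) aside: (i) operates against (h): the reportable unit count is 14, less than the 16 limit. (j) operates (the reference index is 639, less than the 711 limit), but is set aside by (k): (k) is engaged — a current Provisional Notice is held. (l), which would lift (k), is not triggered — the Schedule 5 Declaration is not current. So (c) is unavailable.
All of (d)'s requirements are met (gross monthly sales are $510, less than the $560 limit; the seller is a natural person; a current Category 5 Notice is held). Turning to paragraphs (m)–(n): (m) is triggered — some sales are to a restaurant for resale. (n), which would lift (m), is inapplicable — assessed value is $21,500, short of $25,500. Exception (d) does not apply.
Exception (e): all sales are at a certified farmers' market; the preserves are home-kitchen produced — every condition holds. But: (o) operates against (e): a current Standing Waiver is held. Exception (e) does not apply.
No exception displaces § 74.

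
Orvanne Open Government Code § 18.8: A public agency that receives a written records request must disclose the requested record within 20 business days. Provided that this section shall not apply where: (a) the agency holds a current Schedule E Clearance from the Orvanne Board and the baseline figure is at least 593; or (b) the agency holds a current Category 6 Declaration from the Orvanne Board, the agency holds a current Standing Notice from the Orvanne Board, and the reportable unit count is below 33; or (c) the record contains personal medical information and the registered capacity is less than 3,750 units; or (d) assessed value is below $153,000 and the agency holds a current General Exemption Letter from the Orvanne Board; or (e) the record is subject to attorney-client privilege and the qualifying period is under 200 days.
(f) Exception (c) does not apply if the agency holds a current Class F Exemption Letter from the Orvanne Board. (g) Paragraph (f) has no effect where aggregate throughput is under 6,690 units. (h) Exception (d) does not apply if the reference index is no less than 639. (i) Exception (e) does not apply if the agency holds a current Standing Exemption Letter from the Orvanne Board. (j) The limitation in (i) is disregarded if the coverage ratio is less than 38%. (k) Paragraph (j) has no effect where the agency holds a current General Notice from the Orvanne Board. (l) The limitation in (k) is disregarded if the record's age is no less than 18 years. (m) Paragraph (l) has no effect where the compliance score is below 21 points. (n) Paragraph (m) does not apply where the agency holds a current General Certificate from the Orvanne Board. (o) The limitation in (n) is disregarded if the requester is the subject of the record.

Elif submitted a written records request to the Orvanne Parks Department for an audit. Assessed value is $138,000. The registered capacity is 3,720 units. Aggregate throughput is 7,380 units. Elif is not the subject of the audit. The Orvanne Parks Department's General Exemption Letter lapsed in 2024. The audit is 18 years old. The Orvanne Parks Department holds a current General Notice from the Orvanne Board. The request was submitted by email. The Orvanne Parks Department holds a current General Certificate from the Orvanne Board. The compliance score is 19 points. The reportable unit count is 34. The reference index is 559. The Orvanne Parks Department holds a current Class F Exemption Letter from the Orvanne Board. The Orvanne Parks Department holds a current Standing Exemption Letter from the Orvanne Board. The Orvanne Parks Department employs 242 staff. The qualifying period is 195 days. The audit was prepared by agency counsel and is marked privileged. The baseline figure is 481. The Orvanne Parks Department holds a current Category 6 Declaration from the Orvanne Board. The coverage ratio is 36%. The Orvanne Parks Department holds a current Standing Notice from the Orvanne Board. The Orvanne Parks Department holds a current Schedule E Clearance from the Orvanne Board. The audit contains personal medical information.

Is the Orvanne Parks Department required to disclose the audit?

No — exception (e) applies; the Orvanne Parks Department is not required to disclose the audit.

Exception (a) fails — the baseline figure is 481, short of 593.
Exception (b) fails — the reportable unit count is 34, not below 33.
All of (c)'s requirements are met (the audit contains personal medical information; the registered capacity is 3,720 units, less than the 3,750 units limit). However, paragraphs (f)–(g) must be considered: (f) operates against (c): a current Class F Exemption Letter is held. (g), which would lift (f), is not engaged — aggregate throughput is 7,380 units, not under 6,690 units. So (c) is unavailable.
Exception (d) fails — no current General Exemption Letter is held.
Exception (e) is satisfied on its face — the audit is privileged; the qualifying period is 195 days, under the 200 days limit. As to paragraphs (i)–(o): (i) would limit (e) — a current Standing Exemption Letter is held — but (j) sets (i) aside: (j) operates against (i): the coverage ratio is 36%, less than the 38% limit. (k) operates (a current General Notice is held), but is itself disapplied by (l): (l) applies — the record's age is 18 years, meeting the 18 years threshold. (m) operates (the compliance score is 19 points, below the 21 points limit), but is set aside by (n): (n) operates against (m): a current General Certificate is held. (o), which would lift (n), does not operate here — Elif is not the subject of the audit. Exception (e) stands.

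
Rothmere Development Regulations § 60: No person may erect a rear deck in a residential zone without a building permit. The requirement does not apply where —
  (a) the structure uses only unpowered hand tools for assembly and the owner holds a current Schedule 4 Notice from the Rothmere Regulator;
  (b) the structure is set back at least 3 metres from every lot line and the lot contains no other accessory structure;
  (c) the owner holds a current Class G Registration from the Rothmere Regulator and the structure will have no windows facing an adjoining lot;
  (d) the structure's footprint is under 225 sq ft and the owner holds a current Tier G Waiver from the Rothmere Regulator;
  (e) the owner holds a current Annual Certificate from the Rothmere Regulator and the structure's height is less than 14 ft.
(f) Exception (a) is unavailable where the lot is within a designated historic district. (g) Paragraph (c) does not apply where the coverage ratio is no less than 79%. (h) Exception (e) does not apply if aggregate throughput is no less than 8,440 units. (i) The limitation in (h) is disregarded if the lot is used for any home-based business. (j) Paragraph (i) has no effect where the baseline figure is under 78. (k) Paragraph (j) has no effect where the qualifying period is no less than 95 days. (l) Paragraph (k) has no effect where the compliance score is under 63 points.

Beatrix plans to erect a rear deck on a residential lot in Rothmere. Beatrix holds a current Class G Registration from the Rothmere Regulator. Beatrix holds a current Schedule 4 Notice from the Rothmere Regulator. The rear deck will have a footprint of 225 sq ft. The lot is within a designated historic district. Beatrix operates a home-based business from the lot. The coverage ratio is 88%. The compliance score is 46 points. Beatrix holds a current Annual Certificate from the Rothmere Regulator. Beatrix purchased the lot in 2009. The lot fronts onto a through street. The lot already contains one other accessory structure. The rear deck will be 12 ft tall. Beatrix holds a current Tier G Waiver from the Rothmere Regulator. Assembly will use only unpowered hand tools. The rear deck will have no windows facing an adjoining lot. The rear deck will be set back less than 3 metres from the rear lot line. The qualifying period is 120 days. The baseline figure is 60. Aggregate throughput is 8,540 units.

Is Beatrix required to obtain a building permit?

Yes — Beatrix must obtain a building permit.

Exception (a)'s conditions are all satisfied: assembly uses only hand tools; a current Schedule 4 Notice is held. However, paragraph (f) must be considered: (f) operates against (a): the lot is in a historic district. So (a) is unavailable.
Exception (b) requires that the structure is set back at least 3 metres from every lot line; but the rear setback is under 3 m, so (b) is unavailable.
Exception (c) is satisfied on its face — a current Class G Registration is held; no windows face an adjoining lot. But applying paragraph (g): (g) is triggered — the coverage ratio is 88%, meeting the 79% threshold. So (c) is unavailable.
Exception (d) fails — the structure's footprint is 225 sq ft, not under 225 sq ft.
All of (e)'s requirements are met (a current Annual Certificate is held; the structure's height is 12 ft, less than the 14 ft limit). However, paragraphs (h)–(l) must be considered: (h) is triggered — aggregate throughput is 8,540 units, meeting the 8,440 units threshold. (i) is engaged (a home-based business operates on the lot), but is itself disapplied by (j): (j) operates — the baseline figure is 60, under the 78 limit. (k) operates (the qualifying period is 120 days, meeting the 95 days threshold), but is displaced by (l): (l) operates against (k): the compliance score is 46 points, under the 63 points limit. Exception (e) does not apply.
No exception displaces § 60.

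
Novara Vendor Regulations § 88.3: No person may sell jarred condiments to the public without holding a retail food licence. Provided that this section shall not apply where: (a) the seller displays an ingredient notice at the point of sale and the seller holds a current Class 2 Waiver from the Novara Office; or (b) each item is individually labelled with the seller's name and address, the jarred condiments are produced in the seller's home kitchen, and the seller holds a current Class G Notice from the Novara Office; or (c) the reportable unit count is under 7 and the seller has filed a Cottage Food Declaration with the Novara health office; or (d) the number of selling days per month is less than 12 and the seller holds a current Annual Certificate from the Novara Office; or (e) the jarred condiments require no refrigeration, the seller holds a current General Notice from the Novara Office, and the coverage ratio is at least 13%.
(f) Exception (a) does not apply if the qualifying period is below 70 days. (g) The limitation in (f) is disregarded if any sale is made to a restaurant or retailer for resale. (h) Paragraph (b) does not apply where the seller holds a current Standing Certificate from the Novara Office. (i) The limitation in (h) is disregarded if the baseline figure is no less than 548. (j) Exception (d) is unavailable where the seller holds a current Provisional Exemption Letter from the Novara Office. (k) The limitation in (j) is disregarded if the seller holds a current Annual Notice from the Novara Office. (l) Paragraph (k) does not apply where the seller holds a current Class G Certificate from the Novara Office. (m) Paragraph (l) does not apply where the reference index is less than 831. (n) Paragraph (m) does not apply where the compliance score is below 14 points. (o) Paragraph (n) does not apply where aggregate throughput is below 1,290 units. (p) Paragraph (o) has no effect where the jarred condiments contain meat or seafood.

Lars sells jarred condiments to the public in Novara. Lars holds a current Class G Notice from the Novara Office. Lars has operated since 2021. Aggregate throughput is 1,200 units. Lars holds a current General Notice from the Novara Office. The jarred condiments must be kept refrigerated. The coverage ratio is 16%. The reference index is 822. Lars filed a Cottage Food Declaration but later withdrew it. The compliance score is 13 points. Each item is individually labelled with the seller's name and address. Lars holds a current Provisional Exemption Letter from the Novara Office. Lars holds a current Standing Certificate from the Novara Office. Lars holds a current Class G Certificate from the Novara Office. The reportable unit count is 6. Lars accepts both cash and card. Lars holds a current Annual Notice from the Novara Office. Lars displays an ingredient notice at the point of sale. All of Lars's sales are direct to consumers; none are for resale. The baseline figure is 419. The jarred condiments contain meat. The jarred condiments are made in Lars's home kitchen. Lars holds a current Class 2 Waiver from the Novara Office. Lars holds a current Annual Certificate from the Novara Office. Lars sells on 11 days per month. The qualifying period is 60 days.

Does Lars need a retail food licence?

Yes — Lars must hold a retail food licence.

Exception (a): an ingredient notice is displayed; a current Class 2 Waiver is held — every condition holds. However, paragraphs (f)–(g) must be considered: (f) operates — the qualifying period is 60 days, below the 70 days limit. (g) is not engaged (no sales are for resale), so (f) stands. Exception (a) does not apply.
Exception (b): items are individually labelled; the jarred condiments are home-kitchen produced; a current Class G Notice is held — every condition holds. Turning to paragraphs (h)–(i): (h) operates against (b): a current Standing Certificate is held. (i), which would lift (h), is inapplicable — the baseline figure is 419, short of 548. So (b) is unavailable.
Exception (c) fails — the Cottage Food Declaration was withdrawn.
Exception (d): the number of selling days per month is 11, less than the 12 limit; a current Annual Certificate is held — every condition holds. However, paragraphs (j)–(p) must be considered: (j) operates against (d): a current Provisional Exemption Letter is held. (k) is engaged (a current Annual Notice is held), but is itself disapplied by (l): (l) operates — a current Class G Certificate is held. (m) operates (the reference index is 822, less than the 831 limit), but yields to (n): (n) is engaged — the compliance score is 13 points, below the 14 points limit. (o) would limit (n) — aggregate throughput is 1,200 units, below the 1,290 units limit — but (p) sets (o) aside: (p) operates against (o): the jarred condiments contain meat. So (d) is unavailable.
Exception (e) does not apply: the jarred condiments require refrigeration.
No exception displaces § 88.3.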